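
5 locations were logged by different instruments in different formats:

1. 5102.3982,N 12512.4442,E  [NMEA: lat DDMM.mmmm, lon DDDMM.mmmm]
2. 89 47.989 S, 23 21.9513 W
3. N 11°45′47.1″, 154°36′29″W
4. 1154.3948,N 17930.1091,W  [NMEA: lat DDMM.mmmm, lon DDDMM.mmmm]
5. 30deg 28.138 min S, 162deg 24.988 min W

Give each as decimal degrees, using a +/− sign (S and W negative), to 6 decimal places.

Point 1:
  Lat: split at 2 digits → 51° and 2.3982′; 51 + 2.3982/60 = 51.0399700
  N ⇒ keep positive
  Longitude: split at 3 digits → 125° and 12.4442′; 125 + 12.4442/60 = 125.2074033
  E → positive
Point 2:
  Lat: 47.989′ = 0.799817°; total 89.7998167
  S ⇒ negate
  Lon: 21.9513′ = 0.365855°; total 23.3658550
  W ⇒ negate
Point 3:
  Lat: 11° + 45/60 + 47.1/3600 = 11 + 0.750000 + 0.013083 = 11.7630833
  N → positive
  λ: 154 + 36/60 + 29/3600 = 154.6080556
  hemisphere W, so the sign is −
Point 4:
  Lat: split at 2 digits → 11° and 54.3948′; 11 + 54.3948/60 = 11.9065800
  N ⇒ keep positive
  λ: degrees = first 3 digits = 179, minutes = 30.1091; 179 + 30.1091/60 = 179.5018183
  hemisphere W, so the sign is −
Point 5:
  Lat: 28.138′ = 0.468967°; total 30.4689667
  hemisphere S, so the sign is −
  Longitude: 24.988′ = 0.416467°; total 162.4164667
  W → negative

1. 51.039970, 125.207403
2. -89.799817, -23.365855
3. 11.763083, -154.608056
4. 11.906580, -179.501818
5. -30.468967, -162.416467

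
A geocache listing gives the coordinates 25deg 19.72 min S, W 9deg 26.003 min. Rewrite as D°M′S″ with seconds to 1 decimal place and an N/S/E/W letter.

25°19′43.2″ S, 9°26′0.2″ W

Lat: 19.72000′ → 19′ and 0.72000 × 60 = 43.200″
Longitude: 26.00300′ → 26′ and 0.00300 × 60 = 0.180″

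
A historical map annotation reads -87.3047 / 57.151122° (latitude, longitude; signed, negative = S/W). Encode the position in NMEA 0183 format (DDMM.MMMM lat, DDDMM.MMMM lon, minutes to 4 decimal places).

8718.2820,S / 05709.0673,E

Latitude is negative → S; |value| = 87.304700
Latitude: minutes = (87.304700 − 87) × 60 = 18.282000
λ: 57° + 0.151122 × 60 = 57° 9.067320′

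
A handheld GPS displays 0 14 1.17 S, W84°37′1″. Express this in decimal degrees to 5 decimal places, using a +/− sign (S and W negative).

Latitude: 0 + 14/60 + 1.17/3600 = 0.233658
S → negative
Longitude: 37′ + 1″ = 37.01667′; 84 + 37.01667/60 = 84.616944
hemisphere W, so the sign is −

-0.23366, -84.61694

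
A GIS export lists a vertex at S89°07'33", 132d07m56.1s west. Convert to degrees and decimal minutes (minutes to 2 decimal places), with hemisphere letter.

89° 7.55′ S, 132° 7.94′ W

φ: seconds/60 = 0.55000; minutes = 7 + 0.55000 = 7.5500
Lon: seconds/60 = 0.93500; minutes = 7 + 0.93500 = 7.9350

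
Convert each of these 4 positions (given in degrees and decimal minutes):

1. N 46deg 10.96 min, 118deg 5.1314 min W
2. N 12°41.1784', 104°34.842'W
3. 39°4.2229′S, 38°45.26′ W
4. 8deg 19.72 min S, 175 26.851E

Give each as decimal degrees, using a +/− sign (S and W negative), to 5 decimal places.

1. 46.18267, -118.08552
2. 12.68631, -104.58070
3. -39.07038, -38.75433
4. -8.32867, 175.44752

Point 1:
  Latitude: 10.96′ = 0.182667°; total 46.182667
  N → positive
  Lon: 118 + 5.1314/60 = 118.085523
  hemisphere W, so the sign is −
Point 2:
  φ: 41.1784′ = 0.686307°; total 12.686307
  N ⇒ keep positive
  λ: 104 + 34.842/60 = 104.580700
  W → negative
Point 3:
  Latitude: 4.2229′ = 0.070382°; total 39.070382
  hemisphere S, so the sign is −
  Longitude: 45.26′ = 0.754333°; total 38.754333
  hemisphere W, so the sign is −
Point 4:
  Latitude: 19.72′ = 0.328667°; total 8.328667
  S ⇒ negate
  Lon: 175 + 26.851/60 = 175.447517
  E → positive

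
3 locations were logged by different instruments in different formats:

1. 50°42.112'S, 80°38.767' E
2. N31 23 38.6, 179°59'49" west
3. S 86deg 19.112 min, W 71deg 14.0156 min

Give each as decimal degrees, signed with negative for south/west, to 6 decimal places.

1. -50.701867, 80.646117
2. 31.394056, -179.996944
3. -86.318533, -71.233593

Point 1:
  φ: 42.112′ = 0.701867°; total 50.7018667
  S → negative
  Lon: 80 + 38.767/60 = 80.6461167
  E ⇒ keep positive
Point 2:
  Lat: 31° + 23/60 + 38.6/3600 = 31 + 0.383333 + 0.010722 = 31.3940556
  N → positive
  λ: 179 + 59/60 + 49/3600 = 179.9969444
  W ⇒ negate
Point 3:
  φ: 19.112′ = 0.318533°; total 86.3185333
  S → negative
  λ: 14.0156′ = 0.233593°; total 71.2335933
  hemisphere W, so the sign is −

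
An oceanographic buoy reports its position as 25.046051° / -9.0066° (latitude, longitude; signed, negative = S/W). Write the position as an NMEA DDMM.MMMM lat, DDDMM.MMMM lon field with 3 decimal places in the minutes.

Latitude: 25° + 0.046051 × 60 = 25° 2.76306′
Longitude is negative → W; |value| = 9.006600
Longitude: fractional part 0.006600 → 0.39600 minutes

2502.763,N / 00900.396,W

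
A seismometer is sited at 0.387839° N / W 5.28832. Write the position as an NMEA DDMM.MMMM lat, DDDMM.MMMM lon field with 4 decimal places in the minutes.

0023.2703,N / 00517.2992,W

φ: fractional part 0.387839 → 23.270340 minutes
Lon: fractional part 0.288320 → 17.299200 minutes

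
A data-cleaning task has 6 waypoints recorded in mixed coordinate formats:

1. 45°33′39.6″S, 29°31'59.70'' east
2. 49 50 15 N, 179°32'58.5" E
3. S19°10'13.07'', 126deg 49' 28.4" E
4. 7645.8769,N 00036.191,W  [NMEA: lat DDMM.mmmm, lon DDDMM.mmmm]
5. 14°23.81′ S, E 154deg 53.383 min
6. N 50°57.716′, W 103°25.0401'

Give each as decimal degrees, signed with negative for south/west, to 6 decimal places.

Point 1:
  φ: 45° + 33/60 + 39.6/3600 = 45 + 0.550000 + 0.011000 = 45.5610000
  hemisphere S, so the sign is −
  λ: 29° + 31/60 + 59.7/3600 = 29 + 0.516667 + 0.016583 = 29.5332500
  E ⇒ keep positive
Point 2:
  Lat: 49 + 50/60 + 15/3600 = 49.8375000
  N → positive
  Longitude: 179 + 32/60 + 58.5/3600 = 179.5495833
  E ⇒ keep positive
Point 3:
  Lat: 19 + 10/60 + 13.07/3600 = 19.1702972
  hemisphere S, so the sign is −
  Lon: 49′ + 28.4″ = 49.47333′; 126 + 49.47333/60 = 126.8245556
  E → positive
Point 4:
  Lat: degrees = first 2 digits = 76, minutes = 45.8769; 76 + 45.8769/60 = 76.7646150
  N ⇒ keep positive
  λ: degrees = first 3 digits = 0, minutes = 36.191; 0 + 36.191/60 = 0.6031833
  hemisphere W, so the sign is −
Point 5:
  φ: 14 + 23.81/60 = 14.3968333
  S ⇒ negate
  Lon: 154 + 53.383/60 = 154.8897167
  E ⇒ keep positive
Point 6:
  φ: 50 + 57.716/60 = 50.9619333
  N → positive
  Longitude: 25.0401′ = 0.417335°; total 103.4173350
  hemisphere W, so the sign is −

1. -45.561000, 29.533250
2. 49.837500, 179.549583
3. -19.170297, 126.824556
4. 76.764615, -0.603183
5. -14.396833, 154.889717
6. 50.961933, -103.417335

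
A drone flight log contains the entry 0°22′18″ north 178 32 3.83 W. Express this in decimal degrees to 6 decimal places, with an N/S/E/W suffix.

0.371667° N, 178.534397° W

φ: 22′ + 18″ = 22.30000′; 0 + 22.30000/60 = 0.3716667
λ: 178° + 32/60 + 3.83/3600 = 178 + 0.533333 + 0.001064 = 178.5343972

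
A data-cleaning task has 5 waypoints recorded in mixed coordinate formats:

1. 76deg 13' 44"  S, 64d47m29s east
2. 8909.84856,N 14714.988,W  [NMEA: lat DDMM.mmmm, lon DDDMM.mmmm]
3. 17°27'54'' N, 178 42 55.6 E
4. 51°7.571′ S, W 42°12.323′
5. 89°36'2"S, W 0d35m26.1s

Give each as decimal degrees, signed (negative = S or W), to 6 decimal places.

Point 1:
  Latitude: 76° + 13/60 + 44/3600 = 76 + 0.216667 + 0.012222 = 76.2288889
  S ⇒ negate
  Lon: 47′ + 29″ = 47.48333′; 64 + 47.48333/60 = 64.7913889
  E → positive
Point 2:
  φ: degrees = first 2 digits = 89, minutes = 9.84856; 89 + 9.84856/60 = 89.1641427
  N ⇒ keep positive
  Longitude: split at 3 digits → 147° and 14.988′; 147 + 14.988/60 = 147.2498000
  hemisphere W, so the sign is −
Point 3:
  Lat: 17 + 27/60 + 54/3600 = 17.4650000
  N → positive
  Longitude: 178° + 42/60 + 55.6/3600 = 178 + 0.700000 + 0.015444 = 178.7154444
  E → positive
Point 4:
  Lat: 51 + 7.571/60 = 51.1261833
  hemisphere S, so the sign is −
  Lon: 12.323′ = 0.205383°; total 42.2053833
  W ⇒ negate
Point 5:
  φ: 89 + 36/60 + 2/3600 = 89.6005556
  S ⇒ negate
  Lon: 35′ + 26.1″ = 35.43500′; 0 + 35.43500/60 = 0.5905833
  hemisphere W, so the sign is −

1. -76.228889, 64.791389
2. 89.164143, -147.249800
3. 17.465000, 178.715444
4. -51.126183, -42.205383
5. -89.600556, -0.590583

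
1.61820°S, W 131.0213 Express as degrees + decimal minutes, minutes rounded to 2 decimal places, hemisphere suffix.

1° 37.09′ S, 131° 1.28′ W

Lat: fractional part 0.618200 → 37.0920 minutes
λ: fractional part 0.021300 → 1.2780 minutes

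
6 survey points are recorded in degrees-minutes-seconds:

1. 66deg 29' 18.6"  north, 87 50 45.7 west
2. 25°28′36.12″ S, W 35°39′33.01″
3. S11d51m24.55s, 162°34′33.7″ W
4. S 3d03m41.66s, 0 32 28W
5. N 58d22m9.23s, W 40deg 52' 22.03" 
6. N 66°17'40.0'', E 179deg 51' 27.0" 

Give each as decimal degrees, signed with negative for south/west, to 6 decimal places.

Point 1:
  Lat: 66 + 29/60 + 18.6/3600 = 66.4885000
  N → positive
  Longitude: 87 + 50/60 + 45.7/3600 = 87.8460278
  hemisphere W, so the sign is −
Point 2:
  Latitude: 28′ + 36.12″ = 28.60200′; 25 + 28.60200/60 = 25.4767000
  S → negative
  Lon: 35 + 39/60 + 33.01/3600 = 35.6591694
  hemisphere W, so the sign is −
Point 3:
  Latitude: 11° + 51/60 + 24.55/3600 = 11 + 0.850000 + 0.006819 = 11.8568194
  S ⇒ negate
  λ: 162 + 34/60 + 33.7/3600 = 162.5760278
  W ⇒ negate
Point 4:
  Lat: 3 + 3/60 + 41.66/3600 = 3.0615722
  S ⇒ negate
  Lon: 0° + 32/60 + 28/3600 = 0 + 0.533333 + 0.007778 = 0.5411111
  W → negative
Point 5:
  φ: 58 + 22/60 + 9.23/3600 = 58.3692306
  N → positive
  λ: 52′ + 22.03″ = 52.36717′; 40 + 52.36717/60 = 40.8727861
  W → negative
Point 6:
  Lat: 17′ + 40″ = 17.66667′; 66 + 17.66667/60 = 66.2944444
  N ⇒ keep positive
  Longitude: 51′ + 27″ = 51.45000′; 179 + 51.45000/60 = 179.8575000
  E ⇒ keep positive

1. 66.488500, -87.846028
2. -25.476700, -35.659169
3. -11.856819, -162.576028
4. -3.061572, -0.541111
5. 58.369231, -40.872786
6. 66.294444, 179.857500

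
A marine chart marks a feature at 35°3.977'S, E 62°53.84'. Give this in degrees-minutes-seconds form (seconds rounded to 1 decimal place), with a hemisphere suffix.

Lat: fractional minutes 0.97700 × 60 = 58.620″
Lon: 53.84000′ → 53′ and 0.84000 × 60 = 50.400″

35°03′58.6″ S, 62°53′50.4″ E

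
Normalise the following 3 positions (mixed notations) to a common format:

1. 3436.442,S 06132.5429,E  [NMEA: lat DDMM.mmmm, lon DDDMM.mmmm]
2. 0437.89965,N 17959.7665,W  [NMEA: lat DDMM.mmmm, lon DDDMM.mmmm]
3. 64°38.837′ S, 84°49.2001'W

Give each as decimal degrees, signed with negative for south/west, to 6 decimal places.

Point 1:
  Latitude: degrees = first 2 digits = 34, minutes = 36.442; 34 + 36.442/60 = 34.6073667
  S → negative
  Lon: split at 3 digits → 061° and 32.5429′; 61 + 32.5429/60 = 61.5423817
  E ⇒ keep positive
Point 2:
  φ: degrees = first 2 digits = 4, minutes = 37.89965; 4 + 37.89965/60 = 4.6316608
  N → positive
  λ: split at 3 digits → 179° and 59.7665′; 179 + 59.7665/60 = 179.9961083
  hemisphere W, so the sign is −
Point 3:
  Lat: 38.837′ = 0.647283°; total 64.6472833
  S ⇒ negate
  Longitude: 84 + 49.2001/60 = 84.8200017
  W → negative

1. -34.607367, 61.542382
2. 4.631661, -179.996108
3. -64.647283, -84.820002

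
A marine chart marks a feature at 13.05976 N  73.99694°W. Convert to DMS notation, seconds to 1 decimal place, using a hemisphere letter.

Lat: 0.059760° → 3.58560′; 0.58560 × 60 = 35.136″
λ: 0.996940° → 59.81640′; 0.81640 × 60 = 48.984″

13°03′35.1″ N, 73°59′49.0″ W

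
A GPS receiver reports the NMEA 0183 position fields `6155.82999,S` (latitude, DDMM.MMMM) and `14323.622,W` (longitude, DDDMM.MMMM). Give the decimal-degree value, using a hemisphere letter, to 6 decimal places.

Lat: split at 2 digits → 61° and 55.82999′; 61 + 55.82999/60 = 61.9304998
Longitude: degrees = first 3 digits = 143, minutes = 23.622; 143 + 23.622/60 = 143.3937000

61.930500° S, 143.393700° W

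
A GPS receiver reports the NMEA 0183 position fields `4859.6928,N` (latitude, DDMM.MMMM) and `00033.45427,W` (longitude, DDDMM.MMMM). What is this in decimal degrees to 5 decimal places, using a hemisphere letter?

48.99488° N, 0.55757° W

Latitude: degrees = first 2 digits = 48, minutes = 59.6928; 48 + 59.6928/60 = 48.994880
λ: split at 3 digits → 000° and 33.45427′; 0 + 33.45427/60 = 0.557571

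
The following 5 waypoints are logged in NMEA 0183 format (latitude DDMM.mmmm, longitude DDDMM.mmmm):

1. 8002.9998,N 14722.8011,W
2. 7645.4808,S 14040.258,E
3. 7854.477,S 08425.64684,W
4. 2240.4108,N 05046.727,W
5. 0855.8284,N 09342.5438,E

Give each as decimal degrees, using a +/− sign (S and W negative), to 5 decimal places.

1. 80.05000, -147.38002
2. -76.75801, 140.67097
3. -78.90795, -84.42745
4. 22.67351, -50.77878
5. 8.93047, 93.70906

Point 1:
  φ: split at 2 digits → 80° and 2.9998′; 80 + 2.9998/60 = 80.049997
  N → positive
  Longitude: degrees = first 3 digits = 147, minutes = 22.8011; 147 + 22.8011/60 = 147.380018
  W → negative
Point 2:
  Latitude: split at 2 digits → 76° and 45.4808′; 76 + 45.4808/60 = 76.758013
  S ⇒ negate
  Longitude: degrees = first 3 digits = 140, minutes = 40.258; 140 + 40.258/60 = 140.670967
  E ⇒ keep positive
Point 3:
  Latitude: degrees = first 2 digits = 78, minutes = 54.477; 78 + 54.477/60 = 78.907950
  S ⇒ negate
  λ: split at 3 digits → 084° and 25.64684′; 84 + 25.64684/60 = 84.427447
  W → negative
Point 4:
  Lat: degrees = first 2 digits = 22, minutes = 40.4108; 22 + 40.4108/60 = 22.673513
  N → positive
  λ: degrees = first 3 digits = 50, minutes = 46.727; 50 + 46.727/60 = 50.778783
  W → negative
Point 5:
  φ: degrees = first 2 digits = 8, minutes = 55.8284; 8 + 55.8284/60 = 8.930473
  N → positive
  λ: degrees = first 3 digits = 93, minutes = 42.5438; 93 + 42.5438/60 = 93.709063
  E ⇒ keep positive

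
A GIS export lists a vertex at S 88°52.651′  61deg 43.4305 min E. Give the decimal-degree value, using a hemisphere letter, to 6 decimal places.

φ: 52.651′ = 0.877517°; total 88.8775167
Lon: 61 + 43.4305/60 = 61.7238417

88.877517° S, 61.723842° E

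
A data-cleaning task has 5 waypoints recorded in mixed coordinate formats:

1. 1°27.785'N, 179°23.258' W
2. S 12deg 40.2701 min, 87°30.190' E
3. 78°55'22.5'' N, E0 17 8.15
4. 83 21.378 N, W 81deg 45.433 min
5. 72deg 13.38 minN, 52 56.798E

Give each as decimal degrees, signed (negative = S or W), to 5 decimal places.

1. 1.46308, -179.38763
2. -12.67117, 87.50317
3. 78.92292, 0.28560
4. 83.35630, -81.75722
5. 72.22300, 52.94663

Point 1:
  φ: 1 + 27.785/60 = 1.463083
  N ⇒ keep positive
  Lon: 179 + 23.258/60 = 179.387633
  W → negative
Point 2:
  Lat: 40.2701′ = 0.671168°; total 12.671168
  S ⇒ negate
  λ: 87 + 30.19/60 = 87.503167
  E ⇒ keep positive
Point 3:
  φ: 78 + 55/60 + 22.5/3600 = 78.922917
  N ⇒ keep positive
  Longitude: 17′ + 8.15″ = 17.13583′; 0 + 17.13583/60 = 0.285597
  E ⇒ keep positive
Point 4:
  φ: 83 + 21.378/60 = 83.356300
  N ⇒ keep positive
  λ: 81 + 45.433/60 = 81.757217
  W ⇒ negate
Point 5:
  φ: 72 + 13.38/60 = 72.223000
  N ⇒ keep positive
  Lon: 52 + 56.798/60 = 52.946633
  E → positive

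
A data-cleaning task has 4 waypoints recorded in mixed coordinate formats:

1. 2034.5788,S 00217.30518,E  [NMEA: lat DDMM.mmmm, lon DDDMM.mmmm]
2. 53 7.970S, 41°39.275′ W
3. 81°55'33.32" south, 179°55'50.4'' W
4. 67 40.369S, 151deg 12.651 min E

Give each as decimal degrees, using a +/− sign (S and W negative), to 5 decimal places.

1. -20.57631, 2.28842
2. -53.13283, -41.65458
3. -81.92592, -179.93067
4. -67.67282, 151.21085

Point 1:
  φ: split at 2 digits → 20° and 34.5788′; 20 + 34.5788/60 = 20.576313
  hemisphere S, so the sign is −
  Lon: degrees = first 3 digits = 2, minutes = 17.30518; 2 + 17.30518/60 = 2.288420
  E ⇒ keep positive
Point 2:
  Lat: 7.97′ = 0.132833°; total 53.132833
  S ⇒ negate
  Longitude: 39.275′ = 0.654583°; total 41.654583
  W → negative
Point 3:
  Latitude: 55′ + 33.32″ = 55.55533′; 81 + 55.55533/60 = 81.925922
  S ⇒ negate
  λ: 179 + 55/60 + 50.4/3600 = 179.930667
  W → negative
Point 4:
  φ: 40.369′ = 0.672817°; total 67.672817
  S ⇒ negate
  Lon: 151 + 12.651/60 = 151.210850
  E → positive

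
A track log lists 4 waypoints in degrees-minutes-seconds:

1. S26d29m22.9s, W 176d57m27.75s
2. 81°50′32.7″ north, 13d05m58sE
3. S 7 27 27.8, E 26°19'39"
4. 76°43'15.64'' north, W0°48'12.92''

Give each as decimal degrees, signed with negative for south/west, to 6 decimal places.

1. -26.489694, -176.957708
2. 81.842417, 13.099444
3. -7.457722, 26.327500
4. 76.721011, -0.803589

Point 1:
  Lat: 26 + 29/60 + 22.9/3600 = 26.4896944
  hemisphere S, so the sign is −
  Lon: 176 + 57/60 + 27.75/3600 = 176.9577083
  W ⇒ negate
Point 2:
  Latitude: 81 + 50/60 + 32.7/3600 = 81.8424167
  N ⇒ keep positive
  λ: 13° + 5/60 + 58/3600 = 13 + 0.083333 + 0.016111 = 13.0994444
  E ⇒ keep positive
Point 3:
  φ: 27′ + 27.8″ = 27.46333′; 7 + 27.46333/60 = 7.4577222
  S ⇒ negate
  λ: 19′ + 39″ = 19.65000′; 26 + 19.65000/60 = 26.3275000
  E → positive
Point 4:
  φ: 76° + 43/60 + 15.64/3600 = 76 + 0.716667 + 0.004344 = 76.7210111
  N ⇒ keep positive
  λ: 48′ + 12.92″ = 48.21533′; 0 + 48.21533/60 = 0.8035889
  hemisphere W, so the sign is −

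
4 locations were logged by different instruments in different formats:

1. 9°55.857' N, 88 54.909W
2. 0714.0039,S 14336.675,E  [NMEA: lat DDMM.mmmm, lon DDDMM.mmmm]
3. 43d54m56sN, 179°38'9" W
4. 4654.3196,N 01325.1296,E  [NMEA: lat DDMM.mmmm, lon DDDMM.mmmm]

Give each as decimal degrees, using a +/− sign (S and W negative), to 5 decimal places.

1. 9.93095, -88.91515
2. -7.23340, 143.61125
3. 43.91556, -179.63583
4. 46.90533, 13.41883

Point 1:
  Latitude: 9 + 55.857/60 = 9.930950
  N ⇒ keep positive
  λ: 88 + 54.909/60 = 88.915150
  hemisphere W, so the sign is −
Point 2:
  φ: degrees = first 2 digits = 7, minutes = 14.0039; 7 + 14.0039/60 = 7.233398
  hemisphere S, so the sign is −
  Longitude: split at 3 digits → 143° and 36.675′; 143 + 36.675/60 = 143.611250
  E ⇒ keep positive
Point 3:
  Latitude: 43 + 54/60 + 56/3600 = 43.915556
  N → positive
  Lon: 179 + 38/60 + 9/3600 = 179.635833
  hemisphere W, so the sign is −
Point 4:
  φ: split at 2 digits → 46° and 54.3196′; 46 + 54.3196/60 = 46.905327
  N → positive
  λ: split at 3 digits → 013° and 25.1296′; 13 + 25.1296/60 = 13.418827
  E ⇒ keep positive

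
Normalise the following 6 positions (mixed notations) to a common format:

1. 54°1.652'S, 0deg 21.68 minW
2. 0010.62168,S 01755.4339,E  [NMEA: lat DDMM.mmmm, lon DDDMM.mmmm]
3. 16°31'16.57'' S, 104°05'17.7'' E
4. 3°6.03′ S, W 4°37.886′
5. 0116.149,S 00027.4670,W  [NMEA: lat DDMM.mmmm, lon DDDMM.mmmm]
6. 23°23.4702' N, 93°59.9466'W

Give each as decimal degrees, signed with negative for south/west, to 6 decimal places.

1. -54.027533, -0.361333
2. -0.177028, 17.923898
3. -16.521269, 104.088250
4. -3.100500, -4.631433
5. -1.269150, -0.457783
6. 23.391170, -93.999110

Point 1:
  Latitude: 1.652′ = 0.027533°; total 54.0275333
  hemisphere S, so the sign is −
  λ: 21.68′ = 0.361333°; total 0.3613333
  hemisphere W, so the sign is −
Point 2:
  φ: split at 2 digits → 00° and 10.62168′; 0 + 10.62168/60 = 0.1770280
  S ⇒ negate
  Lon: split at 3 digits → 017° and 55.4339′; 17 + 55.4339/60 = 17.9238983
  E → positive
Point 3:
  Lat: 31′ + 16.57″ = 31.27617′; 16 + 31.27617/60 = 16.5212694
  S → negative
  λ: 104 + 5/60 + 17.7/3600 = 104.0882500
  E ⇒ keep positive
Point 4:
  φ: 3 + 6.03/60 = 3.1005000
  hemisphere S, so the sign is −
  λ: 37.886′ = 0.631433°; total 4.6314333
  W → negative
Point 5:
  Lat: degrees = first 2 digits = 1, minutes = 16.149; 1 + 16.149/60 = 1.2691500
  S ⇒ negate
  λ: degrees = first 3 digits = 0, minutes = 27.467; 0 + 27.467/60 = 0.4577833
  hemisphere W, so the sign is −
Point 6:
  φ: 23 + 23.4702/60 = 23.3911700
  N ⇒ keep positive
  λ: 59.9466′ = 0.999110°; total 93.9991100
  W → negative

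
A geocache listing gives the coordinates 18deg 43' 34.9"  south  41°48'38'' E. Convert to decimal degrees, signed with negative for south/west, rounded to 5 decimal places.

-18.72636, 41.81056

Lat: 43′ + 34.9″ = 43.58167′; 18 + 43.58167/60 = 18.726361
S ⇒ negate
λ: 41° + 48/60 + 38/3600 = 41 + 0.800000 + 0.010556 = 41.810556
E ⇒ keep positive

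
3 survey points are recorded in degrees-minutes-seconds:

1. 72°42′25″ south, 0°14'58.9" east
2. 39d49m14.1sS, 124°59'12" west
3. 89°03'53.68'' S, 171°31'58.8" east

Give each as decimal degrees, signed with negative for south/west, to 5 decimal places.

1. -72.70694, 0.24969
2. -39.82058, -124.98667
3. -89.06491, 171.53300

Point 1:
  Lat: 72 + 42/60 + 25/3600 = 72.706944
  hemisphere S, so the sign is −
  Longitude: 0 + 14/60 + 58.9/3600 = 0.249694
  E ⇒ keep positive
Point 2:
  Latitude: 39 + 49/60 + 14.1/3600 = 39.820583
  hemisphere S, so the sign is −
  Lon: 59′ + 12″ = 59.20000′; 124 + 59.20000/60 = 124.986667
  hemisphere W, so the sign is −
Point 3:
  φ: 3′ + 53.68″ = 3.89467′; 89 + 3.89467/60 = 89.064911
  S → negative
  Lon: 171° + 31/60 + 58.8/3600 = 171 + 0.516667 + 0.016333 = 171.533000
  E ⇒ keep positive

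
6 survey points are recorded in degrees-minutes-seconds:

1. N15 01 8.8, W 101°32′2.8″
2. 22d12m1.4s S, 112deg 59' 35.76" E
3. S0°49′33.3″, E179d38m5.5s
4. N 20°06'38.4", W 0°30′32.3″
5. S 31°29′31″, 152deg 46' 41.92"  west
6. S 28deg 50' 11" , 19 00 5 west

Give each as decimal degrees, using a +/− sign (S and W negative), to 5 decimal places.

1. 15.01911, -101.53411
2. -22.20039, 112.99327
3. -0.82592, 179.63486
4. 20.11067, -0.50897
5. -31.49194, -152.77831
6. -28.83639, -19.00139

Point 1:
  Latitude: 15 + 1/60 + 8.8/3600 = 15.019111
  N → positive
  λ: 101° + 32/60 + 2.8/3600 = 101 + 0.533333 + 0.000778 = 101.534111
  hemisphere W, so the sign is −
Point 2:
  φ: 22° + 12/60 + 1.4/3600 = 22 + 0.200000 + 0.000389 = 22.200389
  S ⇒ negate
  Lon: 112° + 59/60 + 35.76/3600 = 112 + 0.983333 + 0.009933 = 112.993267
  E ⇒ keep positive
Point 3:
  Latitude: 0 + 49/60 + 33.3/3600 = 0.825917
  S ⇒ negate
  Longitude: 179 + 38/60 + 5.5/3600 = 179.634861
  E ⇒ keep positive
Point 4:
  Lat: 20° + 6/60 + 38.4/3600 = 20 + 0.100000 + 0.010667 = 20.110667
  N ⇒ keep positive
  Longitude: 30′ + 32.3″ = 30.53833′; 0 + 30.53833/60 = 0.508972
  W → negative
Point 5:
  Lat: 29′ + 31″ = 29.51667′; 31 + 29.51667/60 = 31.491944
  S ⇒ negate
  Lon: 152 + 46/60 + 41.92/3600 = 152.778311
  W → negative
Point 6:
  Latitude: 50′ + 11″ = 50.18333′; 28 + 50.18333/60 = 28.836389
  S → negative
  λ: 19 + 0/60 + 5/3600 = 19.001389
  hemisphere W, so the sign is −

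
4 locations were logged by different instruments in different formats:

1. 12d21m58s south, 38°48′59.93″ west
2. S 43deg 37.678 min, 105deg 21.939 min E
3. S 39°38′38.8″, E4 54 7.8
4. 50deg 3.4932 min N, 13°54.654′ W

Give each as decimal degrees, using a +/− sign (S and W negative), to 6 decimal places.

1. -12.366111, -38.816647
2. -43.627967, 105.365650
3. -39.644111, 4.902167
4. 50.058220, -13.910900

Point 1:
  Latitude: 21′ + 58″ = 21.96667′; 12 + 21.96667/60 = 12.3661111
  hemisphere S, so the sign is −
  λ: 38 + 48/60 + 59.93/3600 = 38.8166472
  hemisphere W, so the sign is −
Point 2:
  Lat: 43 + 37.678/60 = 43.6279667
  S ⇒ negate
  λ: 105 + 21.939/60 = 105.3656500
  E → positive
Point 3:
  φ: 39° + 38/60 + 38.8/3600 = 39 + 0.633333 + 0.010778 = 39.6441111
  S ⇒ negate
  λ: 54′ + 7.8″ = 54.13000′; 4 + 54.13000/60 = 4.9021667
  E → positive
Point 4:
  φ: 50 + 3.4932/60 = 50.0582200
  N ⇒ keep positive
  Longitude: 54.654′ = 0.910900°; total 13.9109000
  hemisphere W, so the sign is −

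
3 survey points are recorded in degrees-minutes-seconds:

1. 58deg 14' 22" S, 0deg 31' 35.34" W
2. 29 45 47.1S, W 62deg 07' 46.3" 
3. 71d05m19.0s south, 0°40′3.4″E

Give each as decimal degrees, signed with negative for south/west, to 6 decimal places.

Point 1:
  φ: 58 + 14/60 + 22/3600 = 58.2394444
  S → negative
  Lon: 0 + 31/60 + 35.34/3600 = 0.5264833
  hemisphere W, so the sign is −
Point 2:
  Lat: 29° + 45/60 + 47.1/3600 = 29 + 0.750000 + 0.013083 = 29.7630833
  hemisphere S, so the sign is −
  Longitude: 62° + 7/60 + 46.3/3600 = 62 + 0.116667 + 0.012861 = 62.1295278
  hemisphere W, so the sign is −
Point 3:
  Lat: 71 + 5/60 + 19/3600 = 71.0886111
  S → negative
  Longitude: 0 + 40/60 + 3.4/3600 = 0.6676111
  E → positive

1. -58.239444, -0.526483
2. -29.763083, -62.129528
3. -71.088611, 0.667611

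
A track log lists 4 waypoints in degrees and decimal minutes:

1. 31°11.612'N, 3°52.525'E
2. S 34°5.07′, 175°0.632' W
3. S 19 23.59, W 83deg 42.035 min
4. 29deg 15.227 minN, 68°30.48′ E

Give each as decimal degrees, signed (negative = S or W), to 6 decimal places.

1. 31.193533, 3.875417
2. -34.084500, -175.010533
3. -19.393167, -83.700583
4. 29.253783, 68.508000

Point 1:
  φ: 31 + 11.612/60 = 31.1935333
  N → positive
  λ: 3 + 52.525/60 = 3.8754167
  E ⇒ keep positive
Point 2:
  Lat: 34 + 5.07/60 = 34.0845000
  hemisphere S, so the sign is −
  λ: 0.632′ = 0.010533°; total 175.0105333
  W ⇒ negate
Point 3:
  Lat: 19 + 23.59/60 = 19.3931667
  S → negative
  λ: 42.035′ = 0.700583°; total 83.7005833
  W ⇒ negate
Point 4:
  Lat: 15.227′ = 0.253783°; total 29.2537833
  N → positive
  Lon: 30.48′ = 0.508000°; total 68.5080000
  E ⇒ keep positive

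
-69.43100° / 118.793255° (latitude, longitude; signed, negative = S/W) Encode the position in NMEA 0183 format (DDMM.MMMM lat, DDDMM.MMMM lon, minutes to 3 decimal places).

Latitude is negative → S; |value| = 69.431000
Latitude: minutes = (69.431000 − 69) × 60 = 25.86000
Longitude: fractional part 0.793255 → 47.59530 minutes

6925.860,S / 11847.595,E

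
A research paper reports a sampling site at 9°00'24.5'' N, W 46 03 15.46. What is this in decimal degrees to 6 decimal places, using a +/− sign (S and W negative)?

9.006806, -46.054294

Latitude: 9 + 0/60 + 24.5/3600 = 9.0068056
N → positive
λ: 3′ + 15.46″ = 3.25767′; 46 + 3.25767/60 = 46.0542944
hemisphere W, so the sign is −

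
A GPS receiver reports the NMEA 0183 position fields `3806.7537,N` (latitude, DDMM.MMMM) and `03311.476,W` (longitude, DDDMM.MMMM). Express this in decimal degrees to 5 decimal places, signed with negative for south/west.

38.11256, -33.19127

Latitude: split at 2 digits → 38° and 6.7537′; 38 + 6.7537/60 = 38.112562
N → positive
λ: degrees = first 3 digits = 33, minutes = 11.476; 33 + 11.476/60 = 33.191267
hemisphere W, so the sign is −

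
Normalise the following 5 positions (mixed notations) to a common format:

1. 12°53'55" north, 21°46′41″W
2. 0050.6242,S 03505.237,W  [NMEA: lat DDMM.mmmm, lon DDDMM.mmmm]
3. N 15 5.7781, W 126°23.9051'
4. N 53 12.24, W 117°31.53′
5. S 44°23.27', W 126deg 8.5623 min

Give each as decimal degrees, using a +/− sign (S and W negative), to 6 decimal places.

Point 1:
  Lat: 12° + 53/60 + 55/3600 = 12 + 0.883333 + 0.015278 = 12.8986111
  N ⇒ keep positive
  Lon: 21° + 46/60 + 41/3600 = 21 + 0.766667 + 0.011389 = 21.7780556
  W ⇒ negate
Point 2:
  φ: split at 2 digits → 00° and 50.6242′; 0 + 50.6242/60 = 0.8437367
  hemisphere S, so the sign is −
  λ: degrees = first 3 digits = 35, minutes = 5.237; 35 + 5.237/60 = 35.0872833
  hemisphere W, so the sign is −
Point 3:
  φ: 5.7781′ = 0.096302°; total 15.0963017
  N ⇒ keep positive
  Lon: 126 + 23.9051/60 = 126.3984183
  W → negative
Point 4:
  φ: 53 + 12.24/60 = 53.2040000
  N ⇒ keep positive
  Longitude: 31.53′ = 0.525500°; total 117.5255000
  W → negative
Point 5:
  Latitude: 23.27′ = 0.387833°; total 44.3878333
  S ⇒ negate
  λ: 8.5623′ = 0.142705°; total 126.1427050
  W ⇒ negate

1. 12.898611, -21.778056
2. -0.843737, -35.087283
3. 15.096302, -126.398418
4. 53.204000, -117.525500
5. -44.387833, -126.142705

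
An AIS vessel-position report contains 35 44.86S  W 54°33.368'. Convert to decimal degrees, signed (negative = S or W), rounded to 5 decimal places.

Lat: 44.86′ = 0.747667°; total 35.747667
S → negative
Longitude: 33.368′ = 0.556133°; total 54.556133
hemisphere W, so the sign is −

-35.74767, -54.55613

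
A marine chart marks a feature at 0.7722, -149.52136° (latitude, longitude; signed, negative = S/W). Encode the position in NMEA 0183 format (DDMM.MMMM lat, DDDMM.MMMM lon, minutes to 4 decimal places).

0046.3320,N / 14931.2816,W

φ: minutes = (0.772200 − 0) × 60 = 46.332000
Longitude is negative → W; |value| = 149.521360
Longitude: minutes = (149.521360 − 149) × 60 = 31.281600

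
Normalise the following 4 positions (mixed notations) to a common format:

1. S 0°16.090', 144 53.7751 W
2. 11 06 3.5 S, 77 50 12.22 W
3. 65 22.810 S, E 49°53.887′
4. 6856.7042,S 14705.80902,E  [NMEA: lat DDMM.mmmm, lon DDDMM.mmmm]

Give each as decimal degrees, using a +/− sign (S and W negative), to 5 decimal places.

1. -0.26817, -144.89625
2. -11.10097, -77.83673
3. -65.38017, 49.89812
4. -68.94507, 147.09682

Point 1:
  Latitude: 0 + 16.09/60 = 0.268167
  S ⇒ negate
  Longitude: 53.7751′ = 0.896252°; total 144.896252
  W ⇒ negate
Point 2:
  Lat: 11 + 6/60 + 3.5/3600 = 11.100972
  S ⇒ negate
  Lon: 77° + 50/60 + 12.22/3600 = 77 + 0.833333 + 0.003394 = 77.836728
  W → negative
Point 3:
  Latitude: 22.81′ = 0.380167°; total 65.380167
  S ⇒ negate
  Longitude: 49 + 53.887/60 = 49.898117
  E ⇒ keep positive
Point 4:
  φ: split at 2 digits → 68° and 56.7042′; 68 + 56.7042/60 = 68.945070
  S ⇒ negate
  λ: split at 3 digits → 147° and 5.80902′; 147 + 5.80902/60 = 147.096817
  E ⇒ keep positive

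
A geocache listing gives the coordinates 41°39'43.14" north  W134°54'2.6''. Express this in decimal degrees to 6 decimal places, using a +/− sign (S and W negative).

41.661983, -134.900722

Lat: 41 + 39/60 + 43.14/3600 = 41.6619833
N ⇒ keep positive
Lon: 134° + 54/60 + 2.6/3600 = 134 + 0.900000 + 0.000722 = 134.9007222
W ⇒ negate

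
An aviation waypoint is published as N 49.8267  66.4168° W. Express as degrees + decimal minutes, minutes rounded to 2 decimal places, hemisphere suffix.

φ: minutes = (49.826700 − 49) × 60 = 49.6020
λ: minutes = (66.416800 − 66) × 60 = 25.0080

49° 49.60′ N, 66° 25.01′ W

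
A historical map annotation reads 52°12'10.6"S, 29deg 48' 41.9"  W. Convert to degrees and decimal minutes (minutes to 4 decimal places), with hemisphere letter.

φ: seconds/60 = 0.17667; minutes = 12 + 0.17667 = 12.176667
Longitude: 48 + 41.9/60 = 48.698333′

52° 12.1767′ S, 29° 48.6983′ W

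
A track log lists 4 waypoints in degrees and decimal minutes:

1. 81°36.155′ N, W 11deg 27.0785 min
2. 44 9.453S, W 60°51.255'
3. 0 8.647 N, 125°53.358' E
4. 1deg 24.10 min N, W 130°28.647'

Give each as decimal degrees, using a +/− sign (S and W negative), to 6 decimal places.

1. 81.602583, -11.451308
2. -44.157550, -60.854250
3. 0.144117, 125.889300
4. 1.401667, -130.477450

Point 1:
  Lat: 81 + 36.155/60 = 81.6025833
  N ⇒ keep positive
  Longitude: 11 + 27.0785/60 = 11.4513083
  W → negative
Point 2:
  Lat: 9.453′ = 0.157550°; total 44.1575500
  S → negative
  λ: 60 + 51.255/60 = 60.8542500
  W ⇒ negate
Point 3:
  φ: 8.647′ = 0.144117°; total 0.1441167
  N ⇒ keep positive
  Lon: 125 + 53.358/60 = 125.8893000
  E ⇒ keep positive
Point 4:
  φ: 1 + 24.1/60 = 1.4016667
  N ⇒ keep positive
  Lon: 28.647′ = 0.477450°; total 130.4774500
  hemisphere W, so the sign is −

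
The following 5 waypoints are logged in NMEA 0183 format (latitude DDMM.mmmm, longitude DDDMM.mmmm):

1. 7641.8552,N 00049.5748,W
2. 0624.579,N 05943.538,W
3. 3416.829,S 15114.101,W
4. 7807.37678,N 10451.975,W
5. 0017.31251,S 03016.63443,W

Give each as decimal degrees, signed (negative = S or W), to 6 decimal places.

Point 1:
  Lat: degrees = first 2 digits = 76, minutes = 41.8552; 76 + 41.8552/60 = 76.6975867
  N ⇒ keep positive
  Longitude: split at 3 digits → 000° and 49.5748′; 0 + 49.5748/60 = 0.8262467
  W → negative
Point 2:
  φ: split at 2 digits → 06° and 24.579′; 6 + 24.579/60 = 6.4096500
  N → positive
  Longitude: split at 3 digits → 059° and 43.538′; 59 + 43.538/60 = 59.7256333
  W ⇒ negate
Point 3:
  Lat: split at 2 digits → 34° and 16.829′; 34 + 16.829/60 = 34.2804833
  S ⇒ negate
  Lon: split at 3 digits → 151° and 14.101′; 151 + 14.101/60 = 151.2350167
  W → negative
Point 4:
  φ: degrees = first 2 digits = 78, minutes = 7.37678; 78 + 7.37678/60 = 78.1229463
  N → positive
  λ: split at 3 digits → 104° and 51.975′; 104 + 51.975/60 = 104.8662500
  W → negative
Point 5:
  Latitude: split at 2 digits → 00° and 17.31251′; 0 + 17.31251/60 = 0.2885418
  S ⇒ negate
  λ: split at 3 digits → 030° and 16.63443′; 30 + 16.63443/60 = 30.2772405
  W → negative

1. 76.697587, -0.826247
2. 6.409650, -59.725633
3. -34.280483, -151.235017
4. 78.122946, -104.866250
5. -0.288542, -30.277241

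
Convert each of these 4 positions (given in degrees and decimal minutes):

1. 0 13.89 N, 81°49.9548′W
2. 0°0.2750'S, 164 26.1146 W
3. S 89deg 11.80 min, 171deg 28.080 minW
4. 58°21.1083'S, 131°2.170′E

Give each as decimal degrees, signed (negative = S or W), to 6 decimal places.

1. 0.231500, -81.832580
2. -0.004583, -164.435243
3. -89.196667, -171.468000
4. -58.351805, 131.036167

Point 1:
  φ: 13.89′ = 0.231500°; total 0.2315000
  N ⇒ keep positive
  Longitude: 81 + 49.9548/60 = 81.8325800
  W ⇒ negate
Point 2:
  Latitude: 0.275′ = 0.004583°; total 0.0045833
  S ⇒ negate
  Longitude: 164 + 26.1146/60 = 164.4352433
  hemisphere W, so the sign is −
Point 3:
  φ: 11.8′ = 0.196667°; total 89.1966667
  hemisphere S, so the sign is −
  Longitude: 28.08′ = 0.468000°; total 171.4680000
  W ⇒ negate
Point 4:
  Latitude: 21.1083′ = 0.351805°; total 58.3518050
  S → negative
  λ: 2.17′ = 0.036167°; total 131.0361667
  E → positive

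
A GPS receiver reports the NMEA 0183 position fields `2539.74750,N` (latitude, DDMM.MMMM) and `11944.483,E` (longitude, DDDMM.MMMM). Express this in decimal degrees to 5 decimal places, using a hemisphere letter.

25.66246° N, 119.74138° E

Latitude: degrees = first 2 digits = 25, minutes = 39.7475; 25 + 39.7475/60 = 25.662458
λ: split at 3 digits → 119° and 44.483′; 119 + 44.483/60 = 119.741383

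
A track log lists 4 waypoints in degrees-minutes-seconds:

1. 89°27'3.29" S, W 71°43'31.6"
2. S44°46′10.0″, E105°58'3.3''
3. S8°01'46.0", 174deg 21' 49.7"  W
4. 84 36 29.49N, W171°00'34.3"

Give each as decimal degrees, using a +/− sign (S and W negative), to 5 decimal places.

1. -89.45091, -71.72544
2. -44.76944, 105.96758
3. -8.02944, -174.36381
4. 84.60819, -171.00953

Point 1:
  Latitude: 89 + 27/60 + 3.29/3600 = 89.450914
  S → negative
  Longitude: 43′ + 31.6″ = 43.52667′; 71 + 43.52667/60 = 71.725444
  W ⇒ negate
Point 2:
  Lat: 46′ + 10″ = 46.16667′; 44 + 46.16667/60 = 44.769444
  S ⇒ negate
  Longitude: 105 + 58/60 + 3.3/3600 = 105.967583
  E ⇒ keep positive
Point 3:
  Lat: 1′ + 46″ = 1.76667′; 8 + 1.76667/60 = 8.029444
  hemisphere S, so the sign is −
  λ: 21′ + 49.7″ = 21.82833′; 174 + 21.82833/60 = 174.363806
  W ⇒ negate
Point 4:
  Lat: 84 + 36/60 + 29.49/3600 = 84.608192
  N ⇒ keep positive
  Lon: 171 + 0/60 + 34.3/3600 = 171.009528
  W ⇒ negate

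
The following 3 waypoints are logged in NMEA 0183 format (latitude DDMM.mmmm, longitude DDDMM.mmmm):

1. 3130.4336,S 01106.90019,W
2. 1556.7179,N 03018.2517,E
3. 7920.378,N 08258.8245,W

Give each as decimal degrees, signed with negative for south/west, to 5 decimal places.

Point 1:
  Lat: split at 2 digits → 31° and 30.4336′; 31 + 30.4336/60 = 31.507227
  S ⇒ negate
  Longitude: degrees = first 3 digits = 11, minutes = 6.90019; 11 + 6.90019/60 = 11.115003
  W → negative
Point 2:
  Latitude: split at 2 digits → 15° and 56.7179′; 15 + 56.7179/60 = 15.945298
  N ⇒ keep positive
  Longitude: degrees = first 3 digits = 30, minutes = 18.2517; 30 + 18.2517/60 = 30.304195
  E ⇒ keep positive
Point 3:
  Lat: degrees = first 2 digits = 79, minutes = 20.378; 79 + 20.378/60 = 79.339633
  N ⇒ keep positive
  Lon: degrees = first 3 digits = 82, minutes = 58.8245; 82 + 58.8245/60 = 82.980408
  W ⇒ negate

1. -31.50723, -11.11500
2. 15.94530, 30.30420
3. 79.33963, -82.98041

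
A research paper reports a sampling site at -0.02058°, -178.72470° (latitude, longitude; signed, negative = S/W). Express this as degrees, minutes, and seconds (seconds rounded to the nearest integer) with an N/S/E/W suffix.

Latitude is negative → S; |value| = 0.020580
φ: 0.020580° → 1.23480′; 0.23480 × 60 = 14.09″
Longitude is negative → W; |value| = 178.724700
Longitude: 0.724700 × 60 = 43.48200′ → 43′, remainder × 60 = 28.92″

0°01′14″ S, 178°43′29″ W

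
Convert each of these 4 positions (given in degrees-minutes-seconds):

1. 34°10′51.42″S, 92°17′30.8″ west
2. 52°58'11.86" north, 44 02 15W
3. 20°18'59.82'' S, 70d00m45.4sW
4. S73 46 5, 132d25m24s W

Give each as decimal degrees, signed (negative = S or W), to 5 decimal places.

1. -34.18095, -92.29189
2. 52.96996, -44.03750
3. -20.31662, -70.01261
4. -73.76806, -132.42333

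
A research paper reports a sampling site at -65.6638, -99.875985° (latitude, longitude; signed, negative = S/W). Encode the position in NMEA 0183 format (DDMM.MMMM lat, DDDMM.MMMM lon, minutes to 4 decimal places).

6539.8280,S / 09952.5591,W

Latitude is negative → S; |value| = 65.663800
Lat: minutes = (65.663800 − 65) × 60 = 39.828000
Longitude is negative → W; |value| = 99.875985
Lon: 99° + 0.875985 × 60 = 99° 52.559100′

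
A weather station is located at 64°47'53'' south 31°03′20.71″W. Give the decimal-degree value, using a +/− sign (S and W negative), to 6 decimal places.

φ: 64 + 47/60 + 53/3600 = 64.7980556
S → negative
λ: 31 + 3/60 + 20.71/3600 = 31.0557528
W → negative

-64.798056, -31.055753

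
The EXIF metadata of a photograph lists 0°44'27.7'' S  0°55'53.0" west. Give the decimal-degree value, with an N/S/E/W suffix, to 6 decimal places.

φ: 44′ + 27.7″ = 44.46167′; 0 + 44.46167/60 = 0.7410278
λ: 55′ + 53″ = 55.88333′; 0 + 55.88333/60 = 0.9313889

0.741028° S, 0.931389° W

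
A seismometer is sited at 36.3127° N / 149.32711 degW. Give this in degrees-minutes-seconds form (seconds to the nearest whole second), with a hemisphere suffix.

36°18′46″ N, 149°19′38″ W

Lat: 0.312700 × 60 = 18.76200′ → 18′, remainder × 60 = 45.72″
Longitude: 0.327110° → 19.62660′; 0.62660 × 60 = 37.60″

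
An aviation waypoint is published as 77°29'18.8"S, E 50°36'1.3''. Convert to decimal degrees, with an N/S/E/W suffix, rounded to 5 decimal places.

Lat: 29′ + 18.8″ = 29.31333′; 77 + 29.31333/60 = 77.488556
λ: 50 + 36/60 + 1.3/3600 = 50.600361

77.48856° S, 50.60036° E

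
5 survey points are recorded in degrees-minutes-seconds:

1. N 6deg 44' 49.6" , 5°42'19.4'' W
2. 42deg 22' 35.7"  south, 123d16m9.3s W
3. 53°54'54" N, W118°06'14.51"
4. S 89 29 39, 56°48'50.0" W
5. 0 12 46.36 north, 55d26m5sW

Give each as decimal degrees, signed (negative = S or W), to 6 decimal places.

Point 1:
  φ: 44′ + 49.6″ = 44.82667′; 6 + 44.82667/60 = 6.7471111
  N → positive
  Lon: 5 + 42/60 + 19.4/3600 = 5.7053889
  hemisphere W, so the sign is −
Point 2:
  Latitude: 22′ + 35.7″ = 22.59500′; 42 + 22.59500/60 = 42.3765833
  S ⇒ negate
  Lon: 123° + 16/60 + 9.3/3600 = 123 + 0.266667 + 0.002583 = 123.2692500
  W ⇒ negate
Point 3:
  φ: 54′ + 54″ = 54.90000′; 53 + 54.90000/60 = 53.9150000
  N → positive
  Longitude: 118 + 6/60 + 14.51/3600 = 118.1040306
  hemisphere W, so the sign is −
Point 4:
  φ: 89 + 29/60 + 39/3600 = 89.4941667
  S → negative
  Longitude: 48′ + 50″ = 48.83333′; 56 + 48.83333/60 = 56.8138889
  hemisphere W, so the sign is −
Point 5:
  φ: 0° + 12/60 + 46.36/3600 = 0 + 0.200000 + 0.012878 = 0.2128778
  N → positive
  Longitude: 55° + 26/60 + 5/3600 = 55 + 0.433333 + 0.001389 = 55.4347222
  hemisphere W, so the sign is −

1. 6.747111, -5.705389
2. -42.376583, -123.269250
3. 53.915000, -118.104031
4. -89.494167, -56.813889
5. 0.212878, -55.434722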